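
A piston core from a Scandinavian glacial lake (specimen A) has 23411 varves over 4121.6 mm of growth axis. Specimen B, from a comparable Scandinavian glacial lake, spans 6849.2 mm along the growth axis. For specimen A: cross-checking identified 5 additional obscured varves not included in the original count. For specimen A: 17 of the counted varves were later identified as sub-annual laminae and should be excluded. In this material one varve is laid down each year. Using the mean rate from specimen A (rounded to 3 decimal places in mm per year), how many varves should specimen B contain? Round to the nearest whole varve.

Specimen A: after corrections the count is 23411 − 17 + 5 = 23399 varves.
A: 4121.6 mm over 23399 years gives 4121.6 / 23399 ≈ 0.176 mm/year.
For B, 6849.2 / 0.176 = 38915.91 years ≈ 38916 varves.

38916 varves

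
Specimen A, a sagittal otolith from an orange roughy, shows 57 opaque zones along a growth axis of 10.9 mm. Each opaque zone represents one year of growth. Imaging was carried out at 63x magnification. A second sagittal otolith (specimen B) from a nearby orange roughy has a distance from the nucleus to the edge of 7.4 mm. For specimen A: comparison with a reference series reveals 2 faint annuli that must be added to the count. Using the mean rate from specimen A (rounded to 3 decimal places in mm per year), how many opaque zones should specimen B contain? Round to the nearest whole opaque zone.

40 opaque zones

Specimen A: after corrections the count is 57 + 2 = 59 opaque zones.
A: Extension rate ≈ 10.9 / 59 = 0.185 mm per year.
For B, 7.4 / 0.185 = 40.00 years ≈ 40 opaque zones.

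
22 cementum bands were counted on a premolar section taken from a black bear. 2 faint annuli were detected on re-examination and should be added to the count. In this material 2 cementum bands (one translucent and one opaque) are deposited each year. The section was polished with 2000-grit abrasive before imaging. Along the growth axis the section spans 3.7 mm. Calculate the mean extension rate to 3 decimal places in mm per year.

After corrections the count is 22 + 2 = 24 cementum bands.
With 2 cementum bands per year, 24 / 2 = 12 years.
Mean rate = 3.7 mm / 12 years ≈ 0.308 mm per year.

0.308 mm per year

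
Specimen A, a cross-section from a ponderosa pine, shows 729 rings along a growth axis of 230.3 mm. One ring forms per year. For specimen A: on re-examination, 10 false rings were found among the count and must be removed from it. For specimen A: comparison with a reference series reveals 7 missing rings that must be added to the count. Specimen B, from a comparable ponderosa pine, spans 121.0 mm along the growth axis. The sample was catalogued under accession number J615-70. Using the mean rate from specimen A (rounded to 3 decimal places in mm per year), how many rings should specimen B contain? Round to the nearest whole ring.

Specimen A: after corrections the count is 729 − 10 + 7 = 726 rings.
A: Mean rate = 230.3 mm / 726 years ≈ 0.317 mm/year.
B spans 121.0 / 0.317 = 381.70 years ≈ 382 rings.

382 rings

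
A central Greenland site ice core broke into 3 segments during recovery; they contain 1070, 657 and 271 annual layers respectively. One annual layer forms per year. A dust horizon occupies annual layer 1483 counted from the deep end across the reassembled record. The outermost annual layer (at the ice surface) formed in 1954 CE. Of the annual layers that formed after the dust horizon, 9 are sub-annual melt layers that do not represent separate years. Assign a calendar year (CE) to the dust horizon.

1448 CE

Total annual layers = 1070 + 657 + 271 = 1998.
1998 − 1483 = 515 annual layers lie beyond the dust horizon toward the ice surface.
515 − 9 false = 506 true annual layers after the dust horizon.
1954 − 506 = 1448 CE.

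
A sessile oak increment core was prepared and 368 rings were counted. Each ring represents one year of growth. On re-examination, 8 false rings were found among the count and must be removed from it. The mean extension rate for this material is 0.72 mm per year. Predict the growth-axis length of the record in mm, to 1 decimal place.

Adjusted count: 368 − 8 = 360 rings.
Predicted length = 0.72 mm/year × 360 years = 259.2 mm.

259.2 mm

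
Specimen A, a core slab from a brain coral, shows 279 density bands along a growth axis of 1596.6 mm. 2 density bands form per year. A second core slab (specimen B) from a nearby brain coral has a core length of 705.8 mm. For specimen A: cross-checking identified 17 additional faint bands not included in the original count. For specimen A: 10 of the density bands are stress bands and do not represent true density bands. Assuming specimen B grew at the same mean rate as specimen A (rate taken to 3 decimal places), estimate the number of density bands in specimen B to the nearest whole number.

Specimen A: true density band count = 279 − 10 + 17 = 286.
Specimen A: with 2 density bands per year, 286 / 2 = 143 years.
A: Mean rate = 1596.6 mm / 143 years ≈ 11.165 mm per year.
B spans 705.8 / 11.165 = 63.22 years; at 2 density bands per year that is 63.22 × 2 ≈ 126 density bands.

126 density bands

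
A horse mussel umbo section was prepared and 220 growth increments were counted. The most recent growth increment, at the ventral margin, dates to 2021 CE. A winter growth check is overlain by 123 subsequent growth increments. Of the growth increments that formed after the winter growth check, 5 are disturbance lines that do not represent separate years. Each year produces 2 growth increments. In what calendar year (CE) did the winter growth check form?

There are 123 growth increments younger than the winter growth check.
Removing the 5 false growth increments leaves 123 − 5 = 118 true growth increments beyond the winter growth check.
118 growth increments at 2 per year is 118 / 2 = 59 years.
The growth increment at the ventral margin is 2021 CE, so the winter growth check dates to 2021 − 59 = 1962 CE.

1962 CE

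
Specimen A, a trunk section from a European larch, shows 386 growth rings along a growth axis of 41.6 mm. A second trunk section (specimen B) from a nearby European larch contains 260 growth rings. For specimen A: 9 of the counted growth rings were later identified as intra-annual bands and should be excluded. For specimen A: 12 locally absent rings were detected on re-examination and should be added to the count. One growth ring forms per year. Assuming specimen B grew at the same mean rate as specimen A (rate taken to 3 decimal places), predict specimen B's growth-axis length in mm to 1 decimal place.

27.8 mm

Specimen A: correcting the raw count gives 386 − 9 + 12 = 389 true growth rings.
A: 41.6 mm over 389 years gives 41.6 / 389 ≈ 0.107 mm/year.
B's length ≈ 0.107 × 260 = 27.8 mm.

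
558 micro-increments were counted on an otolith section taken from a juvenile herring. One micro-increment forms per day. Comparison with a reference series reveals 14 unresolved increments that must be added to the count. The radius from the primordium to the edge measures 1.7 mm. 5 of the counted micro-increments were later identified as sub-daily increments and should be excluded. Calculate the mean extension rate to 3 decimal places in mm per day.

After corrections the count is 558 − 5 + 14 = 567 micro-increments.
Extension rate ≈ 1.7 / 567 = 0.003 mm per day.

0.003 mm per day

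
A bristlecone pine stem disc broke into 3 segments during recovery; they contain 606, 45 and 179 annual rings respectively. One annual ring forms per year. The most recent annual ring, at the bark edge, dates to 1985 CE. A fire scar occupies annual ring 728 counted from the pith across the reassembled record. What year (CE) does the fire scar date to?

Total annual rings = 606 + 45 + 179 = 830.
The fire scar sits at annual ring 728 from the pith, so 830 − 728 = 102 annual rings formed after it.
The annual ring at the bark edge is 1985 CE, so the fire scar dates to 1985 − 102 = 1883 CE.

1883 CE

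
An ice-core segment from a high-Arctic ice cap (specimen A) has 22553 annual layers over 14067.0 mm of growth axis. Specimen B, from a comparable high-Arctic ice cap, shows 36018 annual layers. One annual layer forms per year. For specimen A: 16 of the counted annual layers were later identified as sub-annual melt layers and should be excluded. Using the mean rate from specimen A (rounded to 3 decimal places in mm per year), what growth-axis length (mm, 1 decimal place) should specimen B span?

Specimen A: adjusted count: 22553 − 16 = 22537 annual layers.
A: Mean rate = 14067.0 mm / 22537 years ≈ 0.624 mm/year.
For B, 0.624 mm/year × 36018 years = 22475.2 mm.

22475.2 mm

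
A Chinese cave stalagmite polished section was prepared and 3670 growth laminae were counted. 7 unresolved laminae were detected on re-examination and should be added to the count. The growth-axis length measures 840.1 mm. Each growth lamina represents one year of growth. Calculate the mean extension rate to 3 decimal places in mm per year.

0.228 mm per year

Correcting the raw count gives 3670 + 7 = 3677 true growth laminae.
Extension rate ≈ 840.1 / 3677 = 0.228 mm per year.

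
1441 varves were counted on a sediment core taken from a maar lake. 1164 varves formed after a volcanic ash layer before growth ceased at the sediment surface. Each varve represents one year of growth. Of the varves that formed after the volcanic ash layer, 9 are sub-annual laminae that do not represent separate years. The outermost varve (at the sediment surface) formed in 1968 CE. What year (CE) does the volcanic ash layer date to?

813 CE

1164 varves formed after the volcanic ash layer.
Excluding 9 false varves: 1164 − 9 = 1155.
1968 − 1155 = 813 CE.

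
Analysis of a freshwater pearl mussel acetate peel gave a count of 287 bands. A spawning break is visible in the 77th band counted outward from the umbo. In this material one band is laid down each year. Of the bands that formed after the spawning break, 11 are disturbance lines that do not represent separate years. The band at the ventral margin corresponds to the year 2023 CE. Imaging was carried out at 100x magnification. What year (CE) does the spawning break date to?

287 − 77 = 210 bands lie beyond the spawning break toward the ventral margin.
210 − 11 false = 199 true bands after the spawning break.
2023 − 199 = 1824 CE.

1824 CE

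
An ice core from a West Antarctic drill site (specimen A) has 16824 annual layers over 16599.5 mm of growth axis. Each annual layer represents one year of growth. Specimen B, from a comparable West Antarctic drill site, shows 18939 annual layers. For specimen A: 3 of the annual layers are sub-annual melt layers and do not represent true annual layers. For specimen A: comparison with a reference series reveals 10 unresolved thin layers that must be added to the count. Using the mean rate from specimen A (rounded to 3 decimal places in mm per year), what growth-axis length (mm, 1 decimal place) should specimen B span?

Specimen A: correcting the raw count gives 16824 − 3 + 10 = 16831 true annual layers.
A: Extension rate ≈ 16599.5 / 16831 = 0.986 mm per year.
Length of B = 0.986 × 18939 = 18673.9 mm.

18673.9 mm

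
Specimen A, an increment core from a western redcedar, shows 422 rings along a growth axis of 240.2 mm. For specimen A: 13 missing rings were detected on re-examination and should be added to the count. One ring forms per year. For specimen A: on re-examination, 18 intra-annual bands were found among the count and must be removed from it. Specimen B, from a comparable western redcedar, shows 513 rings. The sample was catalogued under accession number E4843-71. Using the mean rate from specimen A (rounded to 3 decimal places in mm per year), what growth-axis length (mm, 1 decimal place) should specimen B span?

Specimen A: correcting the raw count gives 422 − 18 + 13 = 417 true rings.
A: 240.2 mm over 417 years gives 240.2 / 417 ≈ 0.576 mm/yr.
B's length ≈ 0.576 × 513 = 295.5 mm.

295.5 mm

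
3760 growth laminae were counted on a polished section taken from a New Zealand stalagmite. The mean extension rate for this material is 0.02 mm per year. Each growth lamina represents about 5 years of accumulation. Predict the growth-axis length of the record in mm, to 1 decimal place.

3760 growth laminae at 5 years each span 3760 × 5 = 18800 years.
18800 years at 0.02 mm/year gives 0.02 × 18800 = 376.0 mm.

376.0 mm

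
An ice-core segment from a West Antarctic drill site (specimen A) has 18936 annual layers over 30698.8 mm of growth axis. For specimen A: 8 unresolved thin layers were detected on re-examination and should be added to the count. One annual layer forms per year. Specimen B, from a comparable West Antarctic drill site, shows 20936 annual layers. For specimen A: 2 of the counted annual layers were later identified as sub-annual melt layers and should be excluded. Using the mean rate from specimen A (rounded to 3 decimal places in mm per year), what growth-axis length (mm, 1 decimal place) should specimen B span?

Specimen A: true annual layer count = 18936 − 2 + 8 = 18942.
A: Extension rate ≈ 30698.8 / 18942 = 1.621 mm/year.
Length of B = 1.621 × 20936 = 33937.3 mm.

33937.3 mm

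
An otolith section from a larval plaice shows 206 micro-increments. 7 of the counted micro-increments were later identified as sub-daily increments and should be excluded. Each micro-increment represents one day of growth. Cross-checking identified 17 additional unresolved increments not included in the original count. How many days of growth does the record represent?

216 days

True micro-increment count = 206 − 7 + 17 = 216.
One micro-increment per day makes the duration 216 days.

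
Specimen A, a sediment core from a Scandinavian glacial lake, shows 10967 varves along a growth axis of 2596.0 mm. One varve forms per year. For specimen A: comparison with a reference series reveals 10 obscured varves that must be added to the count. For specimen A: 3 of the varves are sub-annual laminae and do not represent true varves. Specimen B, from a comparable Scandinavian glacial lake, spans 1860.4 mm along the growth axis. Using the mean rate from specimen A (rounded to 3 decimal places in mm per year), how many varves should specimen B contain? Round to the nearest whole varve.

7850 varves

Specimen A: true varve count = 10967 − 3 + 10 = 10974.
A: 2596.0 mm over 10974 years gives 2596.0 / 10974 ≈ 0.237 mm/yr.
For B, 1860.4 / 0.237 = 7849.79 years ≈ 7850 varves.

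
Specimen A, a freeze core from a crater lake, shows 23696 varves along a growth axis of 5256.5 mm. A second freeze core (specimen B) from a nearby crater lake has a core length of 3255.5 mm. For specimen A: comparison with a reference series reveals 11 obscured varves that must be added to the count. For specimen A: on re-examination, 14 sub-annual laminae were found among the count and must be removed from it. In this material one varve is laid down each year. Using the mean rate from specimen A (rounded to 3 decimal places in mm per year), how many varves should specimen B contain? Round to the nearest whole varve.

Specimen A: after corrections the count is 23696 − 14 + 11 = 23693 varves.
A: Mean rate = 5256.5 mm / 23693 years ≈ 0.222 mm/year.
For B, 3255.5 / 0.222 = 14664.41 years ≈ 14664 varves.

14664 varves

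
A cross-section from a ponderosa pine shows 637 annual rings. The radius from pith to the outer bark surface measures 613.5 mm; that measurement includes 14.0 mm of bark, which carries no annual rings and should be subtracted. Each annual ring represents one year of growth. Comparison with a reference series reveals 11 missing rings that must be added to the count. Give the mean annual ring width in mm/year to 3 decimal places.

0.925 mm/year

Correcting the raw count gives 637 + 11 = 648 true annual rings.
Removing the 14.0 mm offcut leaves 613.5 − 14.0 = 599.5 mm.
Extension rate ≈ 599.5 / 648 = 0.925 mm/year.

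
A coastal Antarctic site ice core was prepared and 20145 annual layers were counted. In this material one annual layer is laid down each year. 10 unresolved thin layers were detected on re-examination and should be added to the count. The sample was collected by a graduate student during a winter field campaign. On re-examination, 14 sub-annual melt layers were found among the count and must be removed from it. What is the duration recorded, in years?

Correcting the raw count gives 20145 − 14 + 10 = 20141 true annual layers.
With a one-to-one annual layer periodicity this is 20141 years.

20141 years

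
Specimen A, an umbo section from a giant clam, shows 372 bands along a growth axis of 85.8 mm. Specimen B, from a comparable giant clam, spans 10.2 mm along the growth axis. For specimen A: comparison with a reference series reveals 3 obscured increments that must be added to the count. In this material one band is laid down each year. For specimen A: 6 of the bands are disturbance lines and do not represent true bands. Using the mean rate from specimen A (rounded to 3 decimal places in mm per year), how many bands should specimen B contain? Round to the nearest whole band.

44 bands

Specimen A: adjusted count: 372 − 6 + 3 = 369 bands.
A: Mean rate = 85.8 mm / 369 years ≈ 0.233 mm per year.
B spans 10.2 / 0.233 = 43.78 years ≈ 44 bands.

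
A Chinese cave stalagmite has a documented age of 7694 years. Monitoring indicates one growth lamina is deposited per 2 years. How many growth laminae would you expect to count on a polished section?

3847 growth laminae

One growth lamina every 2 years means 7694 / 2 = 3847 growth laminae.
So 3847 growth laminae should be present.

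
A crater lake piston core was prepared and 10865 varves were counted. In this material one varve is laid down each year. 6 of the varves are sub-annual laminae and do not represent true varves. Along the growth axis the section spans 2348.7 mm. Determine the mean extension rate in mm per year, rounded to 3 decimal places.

After corrections the count is 10865 − 6 = 10859 varves.
2348.7 mm over 10859 years gives 2348.7 / 10859 ≈ 0.216 mm per year.

0.216 mm per year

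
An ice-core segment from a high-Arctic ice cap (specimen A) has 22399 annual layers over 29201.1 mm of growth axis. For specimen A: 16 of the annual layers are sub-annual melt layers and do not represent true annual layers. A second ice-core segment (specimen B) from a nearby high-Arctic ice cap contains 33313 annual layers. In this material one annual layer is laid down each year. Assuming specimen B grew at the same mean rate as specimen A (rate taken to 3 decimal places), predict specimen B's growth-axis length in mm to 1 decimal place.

43473.5 mm

Specimen A: correcting the raw count gives 22399 − 16 = 22383 true annual layers.
A: 29201.1 mm over 22383 years gives 29201.1 / 22383 ≈ 1.305 mm/year.
B's length ≈ 1.305 × 33313 = 43473.5 mm.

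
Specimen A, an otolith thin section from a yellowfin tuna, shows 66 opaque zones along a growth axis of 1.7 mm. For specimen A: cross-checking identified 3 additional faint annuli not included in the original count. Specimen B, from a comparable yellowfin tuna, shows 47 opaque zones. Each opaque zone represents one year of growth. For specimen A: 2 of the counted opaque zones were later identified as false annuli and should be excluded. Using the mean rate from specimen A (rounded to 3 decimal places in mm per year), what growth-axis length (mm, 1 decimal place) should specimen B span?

1.2 mm

Specimen A: adjusted count: 66 − 2 + 3 = 67 opaque zones.
A: 1.7 mm over 67 years gives 1.7 / 67 ≈ 0.025 mm/yr.
B's length ≈ 0.025 × 47 = 1.2 mm.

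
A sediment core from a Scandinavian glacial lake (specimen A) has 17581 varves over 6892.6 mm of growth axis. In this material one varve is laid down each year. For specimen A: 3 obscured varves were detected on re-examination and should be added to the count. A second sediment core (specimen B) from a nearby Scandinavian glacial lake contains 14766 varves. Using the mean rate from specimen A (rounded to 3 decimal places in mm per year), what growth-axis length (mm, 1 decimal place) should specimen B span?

5788.3 mm

Specimen A: after corrections the count is 17581 + 3 = 17584 varves.
A: 6892.6 mm over 17584 years gives 6892.6 / 17584 ≈ 0.392 mm/year.
Length of B = 0.392 × 14766 = 5788.3 mm.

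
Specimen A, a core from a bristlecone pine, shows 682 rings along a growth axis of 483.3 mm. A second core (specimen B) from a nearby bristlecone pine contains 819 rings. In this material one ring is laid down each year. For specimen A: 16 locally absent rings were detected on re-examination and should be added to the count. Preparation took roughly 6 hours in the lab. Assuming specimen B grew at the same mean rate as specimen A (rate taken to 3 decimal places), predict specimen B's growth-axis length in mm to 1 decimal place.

566.7 mm

Specimen A: true ring count = 682 + 16 = 698.
A: Extension rate ≈ 483.3 / 698 = 0.692 mm per year.
B's length ≈ 0.692 × 819 = 566.7 mm.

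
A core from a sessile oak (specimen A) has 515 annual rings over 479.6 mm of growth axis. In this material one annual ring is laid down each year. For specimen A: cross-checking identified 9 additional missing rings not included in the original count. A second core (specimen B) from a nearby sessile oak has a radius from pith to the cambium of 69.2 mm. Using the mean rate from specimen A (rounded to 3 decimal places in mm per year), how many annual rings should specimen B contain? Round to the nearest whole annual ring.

76 annual rings

Specimen A: true annual ring count = 515 + 9 = 524.
A: 479.6 mm over 524 years gives 479.6 / 524 ≈ 0.915 mm per year.
Specimen B: 69.2 mm / 0.915 mm per year = 75.63 years ≈ 76 annual rings.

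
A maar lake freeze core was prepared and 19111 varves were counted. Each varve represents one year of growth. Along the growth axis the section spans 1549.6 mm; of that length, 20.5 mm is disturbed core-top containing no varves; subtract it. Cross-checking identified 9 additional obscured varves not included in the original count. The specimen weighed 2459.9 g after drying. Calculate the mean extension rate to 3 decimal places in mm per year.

0.080 mm per year

Adjusted count: 19111 + 9 = 19120 varves.
Net length = 1549.6 − 20.5 = 1529.1 mm.
Extension rate ≈ 1529.1 / 19120 = 0.080 mm per year.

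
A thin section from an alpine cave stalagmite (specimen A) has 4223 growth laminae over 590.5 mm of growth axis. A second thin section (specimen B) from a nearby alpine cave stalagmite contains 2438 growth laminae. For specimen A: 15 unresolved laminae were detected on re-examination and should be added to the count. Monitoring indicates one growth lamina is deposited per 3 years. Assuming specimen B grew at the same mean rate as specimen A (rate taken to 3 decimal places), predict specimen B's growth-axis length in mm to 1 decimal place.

336.4 mm

Specimen A: adjusted count: 4223 + 15 = 4238 growth laminae.
Specimen A: at 3 years per growth lamina, 4238 × 3 = 12714 years.
A: Mean rate = 590.5 mm / 12714 years ≈ 0.046 mm/yr.
Specimen B: 2438 growth laminae at 3 years each span 2438 × 3 = 7314 years. For B, 0.046 mm/year × 7314 years = 336.4 mm.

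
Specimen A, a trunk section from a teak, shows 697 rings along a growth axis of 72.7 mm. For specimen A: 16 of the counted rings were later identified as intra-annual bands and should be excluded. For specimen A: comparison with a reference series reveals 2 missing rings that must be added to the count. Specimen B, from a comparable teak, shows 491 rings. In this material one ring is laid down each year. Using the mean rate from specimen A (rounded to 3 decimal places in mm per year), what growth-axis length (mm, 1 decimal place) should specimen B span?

Specimen A: correcting the raw count gives 697 − 16 + 2 = 683 true rings.
A: 72.7 mm over 683 years gives 72.7 / 683 ≈ 0.106 mm per year.
For B, 0.106 mm/year × 491 years = 52.0 mm.

52.0 mm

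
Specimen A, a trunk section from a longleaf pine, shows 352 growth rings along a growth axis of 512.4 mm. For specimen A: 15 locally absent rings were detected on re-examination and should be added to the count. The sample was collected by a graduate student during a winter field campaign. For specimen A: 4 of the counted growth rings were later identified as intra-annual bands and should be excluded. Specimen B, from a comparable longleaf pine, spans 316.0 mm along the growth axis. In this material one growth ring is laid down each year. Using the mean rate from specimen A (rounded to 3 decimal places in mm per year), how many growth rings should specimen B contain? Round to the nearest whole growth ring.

Specimen A: correcting the raw count gives 352 − 4 + 15 = 363 true growth rings.
A: Extension rate ≈ 512.4 / 363 = 1.412 mm/yr.
For B, 316.0 / 1.412 = 223.80 years ≈ 224 growth rings.

224 growth rings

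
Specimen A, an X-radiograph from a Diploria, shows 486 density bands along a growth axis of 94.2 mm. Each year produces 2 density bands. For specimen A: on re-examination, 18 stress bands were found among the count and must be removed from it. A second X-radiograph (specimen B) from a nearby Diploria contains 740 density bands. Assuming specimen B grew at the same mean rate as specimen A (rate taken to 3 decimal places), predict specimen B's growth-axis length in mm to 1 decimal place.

Specimen A: correcting the raw count gives 486 − 18 = 468 true density bands.
Specimen A: with 2 density bands per year, 468 / 2 = 234 years.
A: Extension rate ≈ 94.2 / 234 = 0.403 mm/yr.
Specimen B: with 2 density bands per year, 740 / 2 = 370 years. Length of B = 0.403 × 370 = 149.1 mm.

149.1 mm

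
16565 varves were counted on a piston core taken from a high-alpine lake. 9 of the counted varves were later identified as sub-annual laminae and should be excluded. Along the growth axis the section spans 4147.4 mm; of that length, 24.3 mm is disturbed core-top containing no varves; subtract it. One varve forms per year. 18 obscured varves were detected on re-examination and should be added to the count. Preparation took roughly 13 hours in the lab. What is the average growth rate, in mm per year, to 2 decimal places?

0.25 mm per year

Correcting the raw count gives 16565 − 9 + 18 = 16574 true varves.
The growth record spans 4147.4 − 24.3 = 4123.1 mm.
Mean rate = 4123.1 mm / 16574 years ≈ 0.25 mm per year.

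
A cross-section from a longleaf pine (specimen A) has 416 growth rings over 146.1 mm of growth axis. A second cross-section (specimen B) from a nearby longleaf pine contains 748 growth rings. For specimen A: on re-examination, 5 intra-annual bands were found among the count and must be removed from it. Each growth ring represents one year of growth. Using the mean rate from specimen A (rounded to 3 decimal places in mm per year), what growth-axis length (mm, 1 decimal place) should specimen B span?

265.5 mm

Specimen A: correcting the raw count gives 416 − 5 = 411 true growth rings.
A: 146.1 mm over 411 years gives 146.1 / 411 ≈ 0.355 mm per year.
B's length ≈ 0.355 × 748 = 265.5 mm.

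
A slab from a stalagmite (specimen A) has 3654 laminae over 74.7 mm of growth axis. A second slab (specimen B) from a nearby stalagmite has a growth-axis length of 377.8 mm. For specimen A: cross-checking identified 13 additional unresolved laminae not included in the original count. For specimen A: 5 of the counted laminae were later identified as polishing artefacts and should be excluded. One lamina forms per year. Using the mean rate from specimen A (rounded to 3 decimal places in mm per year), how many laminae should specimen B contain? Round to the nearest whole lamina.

18890 laminae

Specimen A: after corrections the count is 3654 − 5 + 13 = 3662 laminae.
A: Extension rate ≈ 74.7 / 3662 = 0.020 mm/year.
For B, 377.8 / 0.020 = 18890.00 years ≈ 18890 laminae.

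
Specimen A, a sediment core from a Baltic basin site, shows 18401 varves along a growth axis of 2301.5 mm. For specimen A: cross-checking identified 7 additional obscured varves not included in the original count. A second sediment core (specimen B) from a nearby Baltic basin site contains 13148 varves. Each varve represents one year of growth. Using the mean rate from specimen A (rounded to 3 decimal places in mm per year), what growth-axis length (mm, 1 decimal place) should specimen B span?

Specimen A: correcting the raw count gives 18401 + 7 = 18408 true varves.
A: Extension rate ≈ 2301.5 / 18408 = 0.125 mm/yr.
B's length ≈ 0.125 × 13148 = 1643.5 mm.

1643.5 mm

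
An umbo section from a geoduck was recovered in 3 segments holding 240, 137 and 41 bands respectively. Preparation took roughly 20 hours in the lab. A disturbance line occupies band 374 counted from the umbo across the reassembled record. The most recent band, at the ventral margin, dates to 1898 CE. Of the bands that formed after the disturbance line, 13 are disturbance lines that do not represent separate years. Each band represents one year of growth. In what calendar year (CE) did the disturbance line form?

1867 CE

Total bands = 240 + 137 + 41 = 418.
418 − 374 = 44 bands lie beyond the disturbance line toward the ventral margin.
Removing the 13 false bands leaves 44 − 13 = 31 true bands beyond the disturbance line.
Counting back 31 years from 1898 CE places the disturbance line in 1898 − 31 = 1867 CE.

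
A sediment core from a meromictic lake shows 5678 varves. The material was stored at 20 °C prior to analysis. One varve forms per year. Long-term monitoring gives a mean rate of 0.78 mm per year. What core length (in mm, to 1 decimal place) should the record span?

The record spans 5678 years at 0.78 mm per year.
Predicted length = 0.78 mm/year × 5678 years = 4428.8 mm.

4428.8 mm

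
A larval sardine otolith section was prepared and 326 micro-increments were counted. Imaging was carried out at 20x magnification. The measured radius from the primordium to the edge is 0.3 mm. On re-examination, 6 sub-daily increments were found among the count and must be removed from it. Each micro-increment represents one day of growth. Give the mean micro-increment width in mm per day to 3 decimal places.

0.001 mm per day

True micro-increment count = 326 − 6 = 320.
Extension rate ≈ 0.3 / 320 = 0.001 mm per day.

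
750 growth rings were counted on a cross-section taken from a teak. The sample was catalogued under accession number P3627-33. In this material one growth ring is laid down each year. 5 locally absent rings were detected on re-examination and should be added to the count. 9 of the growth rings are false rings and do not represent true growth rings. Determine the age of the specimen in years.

Correcting the raw count gives 750 − 9 + 5 = 746 true growth rings.
One growth ring per year makes the duration 746 years.

746 years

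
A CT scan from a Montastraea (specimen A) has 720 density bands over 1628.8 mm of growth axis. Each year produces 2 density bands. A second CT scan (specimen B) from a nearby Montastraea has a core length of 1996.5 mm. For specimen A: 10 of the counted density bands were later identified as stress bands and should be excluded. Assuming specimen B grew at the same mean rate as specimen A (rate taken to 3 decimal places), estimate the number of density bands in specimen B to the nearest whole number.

870 density bands

Specimen A: after corrections the count is 720 − 10 = 710 density bands.
Specimen A: 710 density bands at 2 per year is 710 / 2 = 355 years.
A: 1628.8 mm over 355 years gives 1628.8 / 355 ≈ 4.588 mm/yr.
B spans 1996.5 / 4.588 = 435.16 years; at 2 density bands per year that is 435.16 × 2 ≈ 870 density bands.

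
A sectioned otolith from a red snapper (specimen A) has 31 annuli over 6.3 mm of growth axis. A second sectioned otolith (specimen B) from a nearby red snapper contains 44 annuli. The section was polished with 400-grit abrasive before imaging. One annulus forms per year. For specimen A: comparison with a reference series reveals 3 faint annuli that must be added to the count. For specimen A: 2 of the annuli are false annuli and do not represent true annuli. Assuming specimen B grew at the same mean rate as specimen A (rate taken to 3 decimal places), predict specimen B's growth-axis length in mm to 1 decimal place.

8.7 mm

Specimen A: true annulus count = 31 − 2 + 3 = 32.
A: Mean rate = 6.3 mm / 32 years ≈ 0.197 mm/yr.
B's length ≈ 0.197 × 44 = 8.7 mm.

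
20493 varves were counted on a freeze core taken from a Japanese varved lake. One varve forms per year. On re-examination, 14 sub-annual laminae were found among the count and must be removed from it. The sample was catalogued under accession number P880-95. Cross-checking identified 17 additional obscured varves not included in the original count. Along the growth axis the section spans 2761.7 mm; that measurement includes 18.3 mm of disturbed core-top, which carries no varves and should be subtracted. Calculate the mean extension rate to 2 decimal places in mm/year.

After corrections the count is 20493 − 14 + 17 = 20496 varves.
The growth record spans 2761.7 − 18.3 = 2743.4 mm.
2743.4 mm over 20496 years gives 2743.4 / 20496 ≈ 0.13 mm/year.

0.13 mm/year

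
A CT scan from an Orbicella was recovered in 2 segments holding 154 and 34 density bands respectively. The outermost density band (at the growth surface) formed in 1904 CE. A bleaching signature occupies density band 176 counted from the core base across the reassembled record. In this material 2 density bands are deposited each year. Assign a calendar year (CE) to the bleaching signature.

1898 CE

Total density bands = 154 + 34 = 188.
Between density band 176 and the growth surface there are 188 − 176 = 12 density bands.
12 density bands at 2 per year is 12 / 2 = 6 years.
1904 − 6 = 1898 CE.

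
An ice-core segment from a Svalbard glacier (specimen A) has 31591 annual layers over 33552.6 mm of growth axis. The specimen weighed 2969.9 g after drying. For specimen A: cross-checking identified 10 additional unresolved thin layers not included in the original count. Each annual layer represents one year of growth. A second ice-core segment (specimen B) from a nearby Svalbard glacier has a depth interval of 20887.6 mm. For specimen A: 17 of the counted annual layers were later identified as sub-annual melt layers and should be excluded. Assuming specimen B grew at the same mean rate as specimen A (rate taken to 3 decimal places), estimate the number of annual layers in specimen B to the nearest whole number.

Specimen A: adjusted count: 31591 − 17 + 10 = 31584 annual layers.
A: 33552.6 mm over 31584 years gives 33552.6 / 31584 ≈ 1.062 mm/year.
For B, 20887.6 / 1.062 = 19668.17 years ≈ 19668 annual layers.

19668 annual layers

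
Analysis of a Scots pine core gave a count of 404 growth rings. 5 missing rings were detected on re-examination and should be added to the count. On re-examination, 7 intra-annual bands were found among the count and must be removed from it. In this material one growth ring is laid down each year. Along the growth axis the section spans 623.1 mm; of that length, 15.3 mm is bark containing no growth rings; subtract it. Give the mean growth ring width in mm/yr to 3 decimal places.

1.512 mm/yr

Adjusted count: 404 − 7 + 5 = 402 growth rings.
Net length = 623.1 − 15.3 = 607.8 mm.
Extension rate ≈ 607.8 / 402 = 1.512 mm/yr.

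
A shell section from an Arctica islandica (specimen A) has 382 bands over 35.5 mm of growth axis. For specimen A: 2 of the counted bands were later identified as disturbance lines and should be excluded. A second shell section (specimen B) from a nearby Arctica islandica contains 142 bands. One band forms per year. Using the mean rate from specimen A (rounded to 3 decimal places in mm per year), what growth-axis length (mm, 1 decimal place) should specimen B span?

Specimen A: correcting the raw count gives 382 − 2 = 380 true bands.
A: Extension rate ≈ 35.5 / 380 = 0.093 mm/yr.
B's length ≈ 0.093 × 142 = 13.2 mm.

13.2 mm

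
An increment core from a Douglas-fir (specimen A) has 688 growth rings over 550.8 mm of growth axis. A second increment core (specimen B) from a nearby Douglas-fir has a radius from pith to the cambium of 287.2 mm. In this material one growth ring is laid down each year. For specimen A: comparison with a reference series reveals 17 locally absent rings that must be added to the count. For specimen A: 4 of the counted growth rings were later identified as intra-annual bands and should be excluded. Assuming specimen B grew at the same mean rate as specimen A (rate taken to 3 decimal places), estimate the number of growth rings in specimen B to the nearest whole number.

Specimen A: adjusted count: 688 − 4 + 17 = 701 growth rings.
A: Extension rate ≈ 550.8 / 701 = 0.786 mm per year.
For B, 287.2 / 0.786 = 365.39 years ≈ 365 growth rings.

365 growth rings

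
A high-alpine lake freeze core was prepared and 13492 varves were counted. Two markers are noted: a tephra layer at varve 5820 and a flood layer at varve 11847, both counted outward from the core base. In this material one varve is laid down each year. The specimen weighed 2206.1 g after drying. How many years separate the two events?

The two markers are separated by 11847 − 5820 = 6027 varves.
One varve per year makes the interval 6027 years.

6027 years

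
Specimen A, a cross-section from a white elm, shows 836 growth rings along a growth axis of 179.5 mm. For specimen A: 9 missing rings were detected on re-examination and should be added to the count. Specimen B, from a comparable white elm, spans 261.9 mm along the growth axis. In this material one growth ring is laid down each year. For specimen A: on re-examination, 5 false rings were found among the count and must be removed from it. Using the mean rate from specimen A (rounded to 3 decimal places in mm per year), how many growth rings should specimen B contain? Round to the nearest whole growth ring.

Specimen A: true growth ring count = 836 − 5 + 9 = 840.
A: Extension rate ≈ 179.5 / 840 = 0.214 mm per year.
B spans 261.9 / 0.214 = 1223.83 years ≈ 1224 growth rings.

1224 growth rings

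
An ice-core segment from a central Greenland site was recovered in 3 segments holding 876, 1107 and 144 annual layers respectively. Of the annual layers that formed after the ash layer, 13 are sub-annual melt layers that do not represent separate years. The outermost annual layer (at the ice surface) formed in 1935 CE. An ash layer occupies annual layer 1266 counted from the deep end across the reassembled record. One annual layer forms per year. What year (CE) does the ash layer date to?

Total annual layers = 876 + 1107 + 144 = 2127.
Between annual layer 1266 and the ice surface there are 2127 − 1266 = 861 annual layers.
Removing the 13 false annual layers leaves 861 − 13 = 848 true annual layers beyond the ash layer.
The annual layer at the ice surface is 1935 CE, so the ash layer dates to 1935 − 848 = 1087 CE.

1087 CE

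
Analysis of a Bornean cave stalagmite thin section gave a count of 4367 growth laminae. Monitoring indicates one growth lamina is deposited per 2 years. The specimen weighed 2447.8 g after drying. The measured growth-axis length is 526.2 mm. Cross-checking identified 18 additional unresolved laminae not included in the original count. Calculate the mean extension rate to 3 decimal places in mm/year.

0.060 mm/year

Adjusted count: 4367 + 18 = 4385 growth laminae.
Multiplying by 2 years per growth lamina: 4385 × 2 = 8770 years.
526.2 mm over 8770 years gives 526.2 / 8770 ≈ 0.060 mm/year.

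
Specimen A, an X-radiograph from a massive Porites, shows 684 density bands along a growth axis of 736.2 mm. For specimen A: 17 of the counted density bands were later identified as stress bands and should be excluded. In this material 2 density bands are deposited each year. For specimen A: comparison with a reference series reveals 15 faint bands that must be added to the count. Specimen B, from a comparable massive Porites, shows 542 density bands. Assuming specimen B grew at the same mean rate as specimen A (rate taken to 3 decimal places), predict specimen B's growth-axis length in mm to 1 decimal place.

585.1 mm

Specimen A: after corrections the count is 684 − 17 + 15 = 682 density bands.
Specimen A: dividing by 2 density bands per year: 682 / 2 = 341 years.
A: 736.2 mm over 341 years gives 736.2 / 341 ≈ 2.159 mm per year.
Specimen B: 542 density bands at 2 per year is 542 / 2 = 271 years. B's length ≈ 2.159 × 271 = 585.1 mm.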